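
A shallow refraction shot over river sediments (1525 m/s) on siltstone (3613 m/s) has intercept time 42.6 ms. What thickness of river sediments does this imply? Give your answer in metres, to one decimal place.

h = tᵢ·V₁·V₂ / (2·√(V₂²−V₁²)).
√(V₂²−V₁²) = √(3613² − 1525²) = 3275.4 m/s.
h = 0.0426 s × 1525 × 3613 / (2 × 3275.4) = 35.83 m.

35.8 m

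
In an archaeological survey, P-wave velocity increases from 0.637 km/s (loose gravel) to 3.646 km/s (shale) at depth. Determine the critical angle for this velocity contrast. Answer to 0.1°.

10.1°

Critical incidence: sin θ_c = V₁/V₂ = 0.637/3.646 = 0.1747.
θ_c = arcsin 0.1747 = 10.06°.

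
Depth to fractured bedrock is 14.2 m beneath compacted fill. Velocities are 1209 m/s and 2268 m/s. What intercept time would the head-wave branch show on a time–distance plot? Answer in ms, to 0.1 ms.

19.9 ms

tᵢ = 2h·√(V₂²−V₁²)/(V₁V₂).
√(V₂²−V₁²) = √(2268²−1209²) = 1918.9 m/s.
tᵢ = 2·14.2·1918.9/(1209·2268) = 0.01987 s.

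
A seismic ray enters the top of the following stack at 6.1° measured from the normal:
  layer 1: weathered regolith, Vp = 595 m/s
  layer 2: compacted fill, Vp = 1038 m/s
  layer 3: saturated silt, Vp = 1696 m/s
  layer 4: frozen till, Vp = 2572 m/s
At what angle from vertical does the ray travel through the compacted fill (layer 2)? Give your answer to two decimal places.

10.68°

Ray parameter p = sin 6.1° / 595 = 1.7860e-04 s/m.
sin θ_2 = p·V_2 = 1.7860e-04 × 1038 = 0.1854.
θ_2 = arcsin 0.1854 = 10.68°.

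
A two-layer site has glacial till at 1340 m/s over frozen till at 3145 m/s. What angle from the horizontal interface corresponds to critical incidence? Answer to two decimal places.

64.78°

Critical incidence: sin θ_c = V₁/V₂ = 1340/3145 = 0.4261.
θ_c = arcsin 0.4261 = 25.22°.
Measured from the interface: 90° − 25.22° = 64.78°.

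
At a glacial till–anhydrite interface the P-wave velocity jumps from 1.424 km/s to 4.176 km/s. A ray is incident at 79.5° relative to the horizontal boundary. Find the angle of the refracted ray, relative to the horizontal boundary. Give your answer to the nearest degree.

58°

Convert to the normal: θ₁ = 90° − 79.5° = 10.5°.
sin θ₁/V₁ = sin θ₂/V₂ ⇒ sin θ₂ = 4.176·sin 10.5°/1.424 = 4.176·0.1822/1.424 = 0.5344.
θ₂ = sin⁻¹(0.5344) = 32.30° (from vertical).
From the interface: 90° − 32.30° = 57.70°.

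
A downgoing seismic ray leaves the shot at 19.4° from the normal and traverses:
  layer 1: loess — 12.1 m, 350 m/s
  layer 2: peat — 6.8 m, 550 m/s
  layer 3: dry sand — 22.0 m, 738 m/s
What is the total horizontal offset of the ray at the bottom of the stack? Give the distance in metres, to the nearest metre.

30 m

Apply Snell's law at each interface; in layer i the horizontal offset is hᵢ·tan θᵢ.
Layer 1: θ = 19.40°; offset = 12.1·tan 19.40° = 4.261 m.
Layer 2: sin θ = 550·sin 19.4°/350 = 0.5220, θ = 31.46°; offset = 6.8·tan 31.46° = 4.161 m.
Layer 3: sin θ = 738·sin 19.4°/350 = 0.7004, θ = 44.46°; offset = 22.0·tan 44.46° = 21.588 m.
Summing the layer offsets gives 30.010 m.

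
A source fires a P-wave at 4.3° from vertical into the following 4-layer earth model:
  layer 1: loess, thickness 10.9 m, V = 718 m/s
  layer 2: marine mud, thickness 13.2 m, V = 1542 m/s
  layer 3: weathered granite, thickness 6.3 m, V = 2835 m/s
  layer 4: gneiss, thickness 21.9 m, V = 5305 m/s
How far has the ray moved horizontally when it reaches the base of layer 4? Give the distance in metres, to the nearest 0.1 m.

19.5 m

Apply Snell's law at each interface; in layer i the horizontal offset is hᵢ·tan θᵢ.
Layer 1: θ = 4.30°; offset = 10.9·tan 4.30° = 0.820 m.
Layer 2: sin θ = 1542·sin 4.3°/718 = 0.1610, θ = 9.27°; offset = 13.2·tan 9.27° = 2.154 m.
Layer 3: sin θ = 2835·sin 4.3°/718 = 0.2961, θ = 17.22°; offset = 6.3·tan 17.22° = 1.953 m.
Layer 4: sin θ = 5305·sin 4.3°/718 = 0.5540, θ = 33.64°; offset = 21.9·tan 33.64° = 14.573 m.
Σ offsets = 19.499 m.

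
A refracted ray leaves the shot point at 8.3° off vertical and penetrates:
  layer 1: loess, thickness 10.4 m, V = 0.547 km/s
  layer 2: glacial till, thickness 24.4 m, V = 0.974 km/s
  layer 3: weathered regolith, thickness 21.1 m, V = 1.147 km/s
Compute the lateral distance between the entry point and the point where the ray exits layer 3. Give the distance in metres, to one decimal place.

14.7 m

p = sin θ₁/V₁ = sin 8.3°/0.547 = 2.6391e-01 s/km is conserved through the stack.
Layer 1: θ = 8.30°; offset = 10.4·tan 8.30° = 1.517 m.
Layer 2: sin θ = p·0.974 = 0.2570 → θ = 14.89°; offset = 24.4·tan 14.89° = 6.490 m.
Layer 3: sin θ = p·1.147 = 0.3027 → θ = 17.62°; offset = 21.1·tan 17.62° = 6.701 m.
Total horizontal offset = 14.708 m.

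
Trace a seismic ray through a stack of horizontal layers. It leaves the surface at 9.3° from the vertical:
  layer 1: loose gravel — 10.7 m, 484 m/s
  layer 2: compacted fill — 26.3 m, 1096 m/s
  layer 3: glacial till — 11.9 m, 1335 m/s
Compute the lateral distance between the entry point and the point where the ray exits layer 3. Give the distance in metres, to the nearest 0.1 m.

Apply Snell's law at each interface; in layer i the horizontal offset is hᵢ·tan θᵢ.
Layer 1: θ = 9.30°; offset = 10.7·tan 9.30° = 1.752 m.
Layer 2: sin θ = 1096·sin 9.3°/484 = 0.3659, θ = 21.47°; offset = 26.3·tan 21.47° = 10.342 m.
Layer 3: sin θ = 1335·sin 9.3°/484 = 0.4457, θ = 26.47°; offset = 11.9·tan 26.47° = 5.926 m.
Total horizontal offset = 18.020 m.

18.0 m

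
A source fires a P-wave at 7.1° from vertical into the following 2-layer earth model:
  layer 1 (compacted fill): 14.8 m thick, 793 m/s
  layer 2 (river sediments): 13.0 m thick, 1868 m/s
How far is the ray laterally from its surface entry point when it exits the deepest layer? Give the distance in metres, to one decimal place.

Apply Snell's law at each interface; in layer i the horizontal offset is hᵢ·tan θᵢ.
Layer 1: θ = 7.10°; offset = 14.8·tan 7.10° = 1.843 m.
Layer 2: sin θ = 1868·sin 7.1°/793 = 0.2912, θ = 16.93°; offset = 13.0·tan 16.93° = 3.956 m.
Summing the layer offsets gives 5.800 m.

5.8 m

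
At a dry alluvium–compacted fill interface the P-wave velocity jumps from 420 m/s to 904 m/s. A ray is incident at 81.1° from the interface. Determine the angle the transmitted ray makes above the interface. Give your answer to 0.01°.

70.55°

Angle from the normal: 90° − 81.1° = 8.9°.
Snell's law: sin θ₂ = (V₂/V₁)·sin θ₁ = (904/420)·sin 8.9° = 0.3330.
θ₂ = sin⁻¹(0.3330) = 19.45° (from vertical).
From the interface: 90° − 19.45° = 70.55°.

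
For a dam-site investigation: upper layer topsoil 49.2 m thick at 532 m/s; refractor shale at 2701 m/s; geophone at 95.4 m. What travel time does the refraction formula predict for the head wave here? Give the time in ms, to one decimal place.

216.7 ms

t = x/V₂ + 2h·√(V₂²−V₁²)/(V₁V₂).
√(V₂²−V₁²) = √(2701²−532²) = 2648.1 m/s; delay term = 2·49.2·2648.1/(532·2701) = 0.18134 s.
t = 95.4/2701 + 0.18134 = 0.21666 s.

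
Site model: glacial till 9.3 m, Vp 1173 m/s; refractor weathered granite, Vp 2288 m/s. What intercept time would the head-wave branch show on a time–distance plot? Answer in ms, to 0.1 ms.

θ_c = arcsin(V₁/V₂) = arcsin(1173/2288) = 30.84°; cos θ_c = 0.8586.
tᵢ = 2h·cos θ_c / V₁ = 2·9.3·0.8586 / 1173 = 0.01361 s.

13.6 ms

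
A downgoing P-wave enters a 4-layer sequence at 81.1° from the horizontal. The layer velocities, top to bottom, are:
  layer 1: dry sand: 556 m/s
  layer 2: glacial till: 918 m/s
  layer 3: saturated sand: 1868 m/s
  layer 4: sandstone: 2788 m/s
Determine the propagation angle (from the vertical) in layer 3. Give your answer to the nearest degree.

From the normal: θ₁ = 90° − 81.1° = 8.9°.
Ray parameter p = sin 8.9° / 556 = 2.7826e-04 s/m.
sin θ_3 = p·V_3 = 2.7826e-04 × 1868 = 0.5198.
θ_3 = 31.32° from the vertical.

31°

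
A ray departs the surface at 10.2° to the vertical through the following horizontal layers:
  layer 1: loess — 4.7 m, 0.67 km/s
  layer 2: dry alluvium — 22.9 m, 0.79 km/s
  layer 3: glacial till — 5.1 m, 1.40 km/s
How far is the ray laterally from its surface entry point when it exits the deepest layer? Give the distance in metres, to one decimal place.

7.8 m

Apply Snell's law at each interface; in layer i the horizontal offset is hᵢ·tan θᵢ.
Layer 1: θ = 10.20°; offset = 4.7·tan 10.20° = 0.846 m.
Layer 2: sin θ = 0.79·sin 10.2°/0.67 = 0.2088, θ = 12.05°; offset = 22.9·tan 12.05° = 4.889 m.
Layer 3: sin θ = 1.40·sin 10.2°/0.67 = 0.3700, θ = 21.72°; offset = 5.1·tan 21.72° = 2.031 m.
Summing the layer offsets gives 7.766 m.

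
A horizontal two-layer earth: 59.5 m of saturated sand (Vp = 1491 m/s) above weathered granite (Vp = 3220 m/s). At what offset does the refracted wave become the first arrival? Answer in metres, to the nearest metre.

196 m

x_cross = 2h·√((V₂+V₁)/(V₂−V₁)).
(V₂+V₁)/(V₂−V₁) = (3220+1491)/(3220−1491) = 2.7247; √ = 1.6507.
x_cross = 2·59.5·1.6507 = 196.43 m.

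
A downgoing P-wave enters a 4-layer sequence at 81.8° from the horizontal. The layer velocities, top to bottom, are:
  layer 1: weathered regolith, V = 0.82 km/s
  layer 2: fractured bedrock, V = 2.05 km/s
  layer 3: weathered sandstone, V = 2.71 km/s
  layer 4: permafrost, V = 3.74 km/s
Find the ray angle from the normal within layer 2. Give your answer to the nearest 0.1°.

From the normal: θ₁ = 90° − 81.8° = 8.2°.
Snell's law across each interface conserves sin θ / V, so sin θ_2 = V_2·sin θ₁/V₁.
sin θ_2 = 2.05 × sin 8.2° / 0.82 = 0.3566.
θ_2 = 20.89° from the vertical.

20.9°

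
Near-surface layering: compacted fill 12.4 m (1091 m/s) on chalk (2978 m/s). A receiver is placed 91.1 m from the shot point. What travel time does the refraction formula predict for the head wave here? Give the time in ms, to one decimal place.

θ_c = arcsin(V₁/V₂) = arcsin(1091/2978) = 21.49°, cos θ_c = 0.9305.
Intercept time tᵢ = 2h cos θ_c / V₁ = 2·12.4·0.9305/1091 = 0.02115 s.
t = x/V₂ + tᵢ = 91.1/2978 + 0.02115 = 0.05174 s.

51.7 ms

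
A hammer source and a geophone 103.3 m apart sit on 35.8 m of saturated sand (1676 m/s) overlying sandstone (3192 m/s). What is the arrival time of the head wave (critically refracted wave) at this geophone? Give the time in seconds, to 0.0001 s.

0.0687 s

θ_c = arcsin(V₁/V₂) = arcsin(1676/3192) = 31.67°, cos θ_c = 0.8511.
Intercept time tᵢ = 2h cos θ_c / V₁ = 2·35.8·0.8511/1676 = 0.03636 s.
t = x/V₂ + tᵢ = 103.3/3192 + 0.03636 = 0.06872 s.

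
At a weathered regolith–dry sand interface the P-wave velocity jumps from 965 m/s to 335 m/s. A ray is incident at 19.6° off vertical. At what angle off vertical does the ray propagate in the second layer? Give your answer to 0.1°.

sin θ₁/V₁ = sin θ₂/V₂ ⇒ sin θ₂ = 335·sin 19.6°/965 = 335·0.3355/965 = 0.1165.
θ₂ = arcsin 0.1165 = 6.69° from the normal.

6.7°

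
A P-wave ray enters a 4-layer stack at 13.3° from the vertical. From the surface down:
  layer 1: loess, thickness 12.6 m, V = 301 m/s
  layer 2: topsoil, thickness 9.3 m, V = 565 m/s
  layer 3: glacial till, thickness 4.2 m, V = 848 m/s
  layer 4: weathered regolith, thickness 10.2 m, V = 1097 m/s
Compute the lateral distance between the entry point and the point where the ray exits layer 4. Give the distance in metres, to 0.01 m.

26.70 m

p = sin θ₁/V₁ = sin 13.3°/301 = 7.6428e-04 s/m is conserved through the stack.
Layer 1: θ = 13.30°; offset = 12.6·tan 13.30° = 2.9785 m.
Layer 2: sin θ = p·565 = 0.4318 → θ = 25.58°; offset = 9.3·tan 25.58° = 4.4525 m.
Layer 3: sin θ = p·848 = 0.6481 → θ = 40.40°; offset = 4.2·tan 40.40° = 3.5744 m.
Layer 4: sin θ = p·1097 = 0.8384 → θ = 56.97°; offset = 10.2·tan 56.97° = 15.6908 m.
Total horizontal offset = 26.6962 m.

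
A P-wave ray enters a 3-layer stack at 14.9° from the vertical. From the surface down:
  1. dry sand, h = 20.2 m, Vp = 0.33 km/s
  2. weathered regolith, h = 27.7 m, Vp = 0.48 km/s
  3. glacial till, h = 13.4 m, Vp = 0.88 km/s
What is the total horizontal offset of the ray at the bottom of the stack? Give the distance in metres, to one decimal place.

p = sin θ₁/V₁ = sin 14.9°/0.33 = 7.7919e-01 s/km is conserved through the stack.
Layer 1: θ = 14.90°; offset = 20.2·tan 14.90° = 5.375 m.
Layer 2: sin θ = p·0.48 = 0.3740 → θ = 21.96°; offset = 27.7·tan 21.96° = 11.171 m.
Layer 3: sin θ = p·0.88 = 0.6857 → θ = 43.29°; offset = 13.4·tan 43.29° = 12.623 m.
Total horizontal offset = 29.169 m.

29.2 m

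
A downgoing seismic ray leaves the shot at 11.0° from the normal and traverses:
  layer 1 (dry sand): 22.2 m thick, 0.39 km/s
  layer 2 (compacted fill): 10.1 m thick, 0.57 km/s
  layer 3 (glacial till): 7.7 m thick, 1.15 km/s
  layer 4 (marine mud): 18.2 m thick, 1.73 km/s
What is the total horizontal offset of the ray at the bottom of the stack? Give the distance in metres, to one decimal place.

41.4 m

Apply Snell's law at each interface; in layer i the horizontal offset is hᵢ·tan θᵢ.
Layer 1: θ = 11.00°; offset = 22.2·tan 11.00° = 4.315 m.
Layer 2: sin θ = 0.57·sin 11.0°/0.39 = 0.2789, θ = 16.19°; offset = 10.1·tan 16.19° = 2.933 m.
Layer 3: sin θ = 1.15·sin 11.0°/0.39 = 0.5626, θ = 34.24°; offset = 7.7·tan 34.24° = 5.241 m.
Layer 4: sin θ = 1.73·sin 11.0°/0.39 = 0.8464, θ = 57.82°; offset = 18.2·tan 57.82° = 28.927 m.
Summing the layer offsets gives 41.416 m.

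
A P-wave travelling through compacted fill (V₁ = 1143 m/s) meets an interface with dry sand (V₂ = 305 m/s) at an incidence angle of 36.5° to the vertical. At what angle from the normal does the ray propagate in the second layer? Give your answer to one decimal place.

9.1°

sin θ₁/V₁ = sin θ₂/V₂ ⇒ sin θ₂ = 305·sin 36.5°/1143 = 305·0.5948/1143 = 0.1587.
θ₂ = sin⁻¹(0.1587) = 9.13° (from vertical).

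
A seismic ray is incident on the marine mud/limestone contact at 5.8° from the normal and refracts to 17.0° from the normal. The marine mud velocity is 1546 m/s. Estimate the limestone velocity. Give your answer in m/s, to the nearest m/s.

4473 m/s

sin 5.8° = 0.1011; sin 17.0° = 0.2924.
V₂ = V₁·(sin θ₂/sin θ₁) = 1546·(0.2924/0.1011) = 4472.82 m/s.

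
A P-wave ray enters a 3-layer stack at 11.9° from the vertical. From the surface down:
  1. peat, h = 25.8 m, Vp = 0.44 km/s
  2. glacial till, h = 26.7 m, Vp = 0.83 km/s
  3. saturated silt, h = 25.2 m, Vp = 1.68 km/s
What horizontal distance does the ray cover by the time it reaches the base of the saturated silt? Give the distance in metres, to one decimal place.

48.9 m

Apply Snell's law at each interface; in layer i the horizontal offset is hᵢ·tan θᵢ.
Layer 1: θ = 11.90°; offset = 25.8·tan 11.90° = 5.437 m.
Layer 2: sin θ = 0.83·sin 11.9°/0.44 = 0.3890, θ = 22.89°; offset = 26.7·tan 22.89° = 11.273 m.
Layer 3: sin θ = 1.68·sin 11.9°/0.44 = 0.7873, θ = 51.94°; offset = 25.2·tan 51.94° = 32.181 m.
Summing the layer offsets gives 48.891 m.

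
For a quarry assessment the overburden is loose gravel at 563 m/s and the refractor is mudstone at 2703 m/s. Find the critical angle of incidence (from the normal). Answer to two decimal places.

12.02°

At critical incidence the refracted ray runs along the interface (θ₂ = 90°), so sin θ_c = V₁/V₂.
θ_c = arcsin(563/2703) = arcsin 0.2083 = 12.02°.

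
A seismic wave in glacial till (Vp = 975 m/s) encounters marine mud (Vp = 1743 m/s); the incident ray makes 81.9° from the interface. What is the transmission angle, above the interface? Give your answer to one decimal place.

75.4°

Convert to the normal: θ₁ = 90° − 81.9° = 8.1°.
sin θ₁/V₁ = sin θ₂/V₂ ⇒ sin θ₂ = 1743·sin 8.1°/975 = 1743·0.1409/975 = 0.2519.
θ₂ = arcsin 0.2519 = 14.59° from the normal.
From the interface: 90° − 14.59° = 75.41°.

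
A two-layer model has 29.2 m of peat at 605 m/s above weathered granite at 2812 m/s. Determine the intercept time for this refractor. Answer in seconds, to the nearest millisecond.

tᵢ = 2h·√(V₂²−V₁²)/(V₁V₂).
√(V₂²−V₁²) = √(2812²−605²) = 2746.1 m/s.
tᵢ = 2·29.2·2746.1/(605·2812) = 0.09427 s.

0.094 s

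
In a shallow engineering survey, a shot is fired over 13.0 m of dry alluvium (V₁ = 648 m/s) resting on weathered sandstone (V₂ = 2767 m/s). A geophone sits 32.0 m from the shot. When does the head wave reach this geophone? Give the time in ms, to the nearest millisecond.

θ_c = arcsin(V₁/V₂) = arcsin(648/2767) = 13.54°, cos θ_c = 0.9722.
Intercept time tᵢ = 2h cos θ_c / V₁ = 2·13.0·0.9722/648 = 0.03901 s.
t = x/V₂ + tᵢ = 32.0/2767 + 0.03901 = 0.05057 s.

51 ms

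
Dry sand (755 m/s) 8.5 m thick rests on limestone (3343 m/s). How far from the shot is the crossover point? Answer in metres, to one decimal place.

21.4 m

x_cross = 2h·√((V₂+V₁)/(V₂−V₁)).
(V₂+V₁)/(V₂−V₁) = (3343+755)/(3343−755) = 1.5835; √ = 1.2584.
x_cross = 2·8.5·1.2584 = 21.39 m.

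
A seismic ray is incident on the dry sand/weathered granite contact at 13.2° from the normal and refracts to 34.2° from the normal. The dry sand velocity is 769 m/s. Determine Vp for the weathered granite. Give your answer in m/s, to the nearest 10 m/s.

sin 13.2° = 0.2284; sin 34.2° = 0.5621.
V₂ = V₁·(sin θ₂/sin θ₁) = 769·(0.5621/0.2284) = 1892.89 m/s.

1890 m/s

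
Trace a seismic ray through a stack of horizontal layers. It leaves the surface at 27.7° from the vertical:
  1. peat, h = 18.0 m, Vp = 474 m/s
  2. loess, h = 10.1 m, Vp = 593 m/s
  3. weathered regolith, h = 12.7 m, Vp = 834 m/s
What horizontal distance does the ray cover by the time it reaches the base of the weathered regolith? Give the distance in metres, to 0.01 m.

34.72 m

Apply Snell's law at each interface; in layer i the horizontal offset is hᵢ·tan θᵢ.
Layer 1: θ = 27.70°; offset = 18.0·tan 27.70° = 9.4502 m.
Layer 2: sin θ = 593·sin 27.7°/474 = 0.5815, θ = 35.56°; offset = 10.1·tan 35.56° = 7.2200 m.
Layer 3: sin θ = 834·sin 27.7°/474 = 0.8179, θ = 54.87°; offset = 12.7·tan 54.87° = 18.0527 m.
Summing the layer offsets gives 34.7229 m.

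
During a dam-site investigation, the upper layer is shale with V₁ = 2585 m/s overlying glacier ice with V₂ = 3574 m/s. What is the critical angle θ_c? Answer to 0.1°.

Critical incidence: sin θ_c = V₁/V₂ = 2585/3574 = 0.7233.
θ_c = arcsin 0.7233 = 46.33°.

46.3°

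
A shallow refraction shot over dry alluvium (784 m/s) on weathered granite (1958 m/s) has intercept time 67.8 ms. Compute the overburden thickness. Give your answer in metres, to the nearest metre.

θ_c = arcsin(784/1958) = 23.60°; cos θ_c = 0.9163.
tᵢ = 2h cos θ_c/V₁ ⇒ h = tᵢ·V₁/(2 cos θ_c) = 0.0678·784/(2·0.9163) = 29.00 m.

29 m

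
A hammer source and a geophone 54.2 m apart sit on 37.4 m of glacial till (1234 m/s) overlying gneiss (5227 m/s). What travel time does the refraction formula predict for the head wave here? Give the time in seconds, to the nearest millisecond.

θ_c = arcsin(V₁/V₂) = arcsin(1234/5227) = 13.66°, cos θ_c = 0.9717.
Intercept time tᵢ = 2h cos θ_c / V₁ = 2·37.4·0.9717/1234 = 0.05890 s.
t = x/V₂ + tᵢ = 54.2/5227 + 0.05890 = 0.06927 s.

0.069 s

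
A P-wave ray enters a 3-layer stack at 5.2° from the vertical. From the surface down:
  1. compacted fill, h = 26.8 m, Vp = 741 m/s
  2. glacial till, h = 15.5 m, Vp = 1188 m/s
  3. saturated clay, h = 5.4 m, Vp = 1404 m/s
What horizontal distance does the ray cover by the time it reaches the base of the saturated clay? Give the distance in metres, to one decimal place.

Apply Snell's law at each interface; in layer i the horizontal offset is hᵢ·tan θᵢ.
Layer 1: θ = 5.20°; offset = 26.8·tan 5.20° = 2.439 m.
Layer 2: sin θ = 1188·sin 5.2°/741 = 0.1453, θ = 8.35°; offset = 15.5·tan 8.35° = 2.276 m.
Layer 3: sin θ = 1404·sin 5.2°/741 = 0.1717, θ = 9.89°; offset = 5.4·tan 9.89° = 0.941 m.
Σ offsets = 5.657 m.

5.7 m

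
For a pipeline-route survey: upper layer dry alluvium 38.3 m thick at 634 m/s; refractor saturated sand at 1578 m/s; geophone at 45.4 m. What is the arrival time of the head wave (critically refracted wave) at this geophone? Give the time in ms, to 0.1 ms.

139.4 ms

θ_c = arcsin(V₁/V₂) = arcsin(634/1578) = 23.69°, cos θ_c = 0.9157.
Intercept time tᵢ = 2h cos θ_c / V₁ = 2·38.3·0.9157/634 = 0.11064 s.
t = x/V₂ + tᵢ = 45.4/1578 + 0.11064 = 0.13941 s.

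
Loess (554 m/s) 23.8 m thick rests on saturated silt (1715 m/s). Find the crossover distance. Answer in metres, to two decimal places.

x_cross = 2h·√((V₂+V₁)/(V₂−V₁)).
(V₂+V₁)/(V₂−V₁) = (1715+554)/(1715−554) = 1.9543; √ = 1.3980.
x_cross = 2·23.8·1.3980 = 66.54 m.

66.54 m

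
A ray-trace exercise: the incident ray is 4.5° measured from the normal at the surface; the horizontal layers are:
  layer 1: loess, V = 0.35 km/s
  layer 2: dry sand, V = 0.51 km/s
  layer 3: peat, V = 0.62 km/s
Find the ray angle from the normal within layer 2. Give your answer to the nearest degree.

Snell's law across each interface conserves sin θ / V, so sin θ_2 = V_2·sin θ₁/V₁.
sin θ_2 = 0.51 × sin 4.5° / 0.35 = 0.1143.
θ_2 = arcsin 0.1143 = 6.56°.

7°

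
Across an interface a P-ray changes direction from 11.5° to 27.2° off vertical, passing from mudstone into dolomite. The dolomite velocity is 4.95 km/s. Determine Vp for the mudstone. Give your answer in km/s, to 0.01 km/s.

sin 11.5° = 0.1994; sin 27.2° = 0.4571.
V₁ = V₂·(sin θ₁/sin θ₂) = 4.95·(0.1994/0.4571) = 2.16 km/s.

2.16 km/s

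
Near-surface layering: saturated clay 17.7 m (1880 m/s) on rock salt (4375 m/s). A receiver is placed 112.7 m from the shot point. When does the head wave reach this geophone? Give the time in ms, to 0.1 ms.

t = x/V₂ + 2h·√(V₂²−V₁²)/(V₁V₂).
√(V₂²−V₁²) = √(4375²−1880²) = 3950.5 m/s; delay term = 2·17.7·3950.5/(1880·4375) = 0.01700 s.
t = 112.7/4375 + 0.01700 = 0.04276 s.

42.8 ms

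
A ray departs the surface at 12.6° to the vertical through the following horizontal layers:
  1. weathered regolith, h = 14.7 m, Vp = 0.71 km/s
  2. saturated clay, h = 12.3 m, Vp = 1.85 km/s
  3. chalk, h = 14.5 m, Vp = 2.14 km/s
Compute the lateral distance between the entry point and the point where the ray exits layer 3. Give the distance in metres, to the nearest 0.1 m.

Ray parameter p = sin 12.6° / 0.71 km/s = 3.0724e-01 s/km.
Layer 1: θ = 12.60°; offset = 14.7·tan 12.60° = 3.286 m.
Layer 2: sin θ = p·1.85 = 0.5684 → θ = 34.64°; offset = 12.3·tan 34.64° = 8.498 m.
Layer 3: sin θ = p·2.14 = 0.6575 → θ = 41.11°; offset = 14.5·tan 41.11° = 12.653 m.
Summing the layer offsets gives 24.437 m.

24.4 m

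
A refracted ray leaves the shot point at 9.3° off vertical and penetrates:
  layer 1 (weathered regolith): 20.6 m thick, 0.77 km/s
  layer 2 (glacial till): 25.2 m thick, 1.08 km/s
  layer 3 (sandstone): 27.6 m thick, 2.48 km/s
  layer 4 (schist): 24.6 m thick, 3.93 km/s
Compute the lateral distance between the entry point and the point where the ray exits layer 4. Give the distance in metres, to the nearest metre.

62 m

Apply Snell's law at each interface; in layer i the horizontal offset is hᵢ·tan θᵢ.
Layer 1: θ = 9.30°; offset = 20.6·tan 9.30° = 3.373 m.
Layer 2: sin θ = 1.08·sin 9.3°/0.77 = 0.2267, θ = 13.10°; offset = 25.2·tan 13.10° = 5.865 m.
Layer 3: sin θ = 2.48·sin 9.3°/0.77 = 0.5205, θ = 31.37°; offset = 27.6·tan 31.37° = 16.824 m.
Layer 4: sin θ = 3.93·sin 9.3°/0.77 = 0.8248, θ = 55.57°; offset = 24.6·tan 55.57° = 35.886 m.
Σ offsets = 61.948 m.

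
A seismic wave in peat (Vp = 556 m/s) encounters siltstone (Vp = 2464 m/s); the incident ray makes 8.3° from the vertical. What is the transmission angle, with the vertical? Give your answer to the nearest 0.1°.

39.8°

Snell's law: sin θ₂ = (V₂/V₁)·sin θ₁ = (2464/556)·sin 8.3° = 0.6397.
θ₂ = arcsin 0.6397 = 39.77° from the normal.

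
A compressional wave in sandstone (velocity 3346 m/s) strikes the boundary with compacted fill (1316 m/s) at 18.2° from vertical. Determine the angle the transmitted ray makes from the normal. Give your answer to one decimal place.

7.1°

sin θ₁/V₁ = sin θ₂/V₂ ⇒ sin θ₂ = 1316·sin 18.2°/3346 = 1316·0.3123/3346 = 0.1228.
θ₂ = arcsin 0.1228 = 7.06° from the normal.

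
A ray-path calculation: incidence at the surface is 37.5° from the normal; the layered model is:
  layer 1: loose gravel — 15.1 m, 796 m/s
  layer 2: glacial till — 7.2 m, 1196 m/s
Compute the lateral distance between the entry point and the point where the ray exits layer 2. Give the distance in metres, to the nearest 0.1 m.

27.9 m

Apply Snell's law at each interface; in layer i the horizontal offset is hᵢ·tan θᵢ.
Layer 1: θ = 37.50°; offset = 15.1·tan 37.50° = 11.587 m.
Layer 2: sin θ = 1196·sin 37.5°/796 = 0.9147, θ = 66.16°; offset = 7.2·tan 66.16° = 16.293 m.
Σ offsets = 27.880 m.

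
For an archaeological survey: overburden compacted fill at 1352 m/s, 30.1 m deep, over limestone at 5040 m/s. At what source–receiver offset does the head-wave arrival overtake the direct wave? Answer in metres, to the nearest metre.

θ_c = arcsin(1352/5040) = 15.56°, so cos θ_c = 0.9633 and tᵢ = 2h cos θ_c/V₁ = 0.0429 s.
At crossover x/V₁ = x/V₂ + tᵢ ⇒ x = tᵢ/(1/V₁ − 1/V₂) = 0.04289/(7.3964e-04 − 1.9841e-04) = 79.25 m.

79 m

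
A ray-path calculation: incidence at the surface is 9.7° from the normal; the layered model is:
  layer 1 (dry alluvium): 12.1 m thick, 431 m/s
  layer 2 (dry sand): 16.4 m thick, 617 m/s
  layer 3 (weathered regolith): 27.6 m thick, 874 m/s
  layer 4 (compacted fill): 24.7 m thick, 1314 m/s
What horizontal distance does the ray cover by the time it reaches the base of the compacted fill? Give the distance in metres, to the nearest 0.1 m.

31.0 m

p = sin θ₁/V₁ = sin 9.7°/431 = 3.9093e-04 s/m is conserved through the stack.
Layer 1: θ = 9.70°; offset = 12.1·tan 9.70° = 2.068 m.
Layer 2: sin θ = p·617 = 0.2412 → θ = 13.96°; offset = 16.4·tan 13.96° = 4.076 m.
Layer 3: sin θ = p·874 = 0.3417 → θ = 19.98°; offset = 27.6·tan 19.98° = 10.034 m.
Layer 4: sin θ = p·1314 = 0.5137 → θ = 30.91°; offset = 24.7·tan 30.91° = 14.788 m.
Σ offsets = 30.966 m.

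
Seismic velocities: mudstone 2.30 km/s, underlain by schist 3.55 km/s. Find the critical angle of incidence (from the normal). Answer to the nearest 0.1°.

40.4°

Critical incidence: sin θ_c = V₁/V₂ = 2.30/3.55 = 0.6479.
θ_c = arcsin 0.6479 = 40.38°.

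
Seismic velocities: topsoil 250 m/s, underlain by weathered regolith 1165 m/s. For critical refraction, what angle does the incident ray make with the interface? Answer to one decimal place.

77.6°

At critical incidence the refracted ray runs along the interface (θ₂ = 90°), so sin θ_c = V₁/V₂.
θ_c = arcsin(250/1165) = arcsin 0.2146 = 12.39°.
Measured from the interface: 90° − 12.39° = 77.61°.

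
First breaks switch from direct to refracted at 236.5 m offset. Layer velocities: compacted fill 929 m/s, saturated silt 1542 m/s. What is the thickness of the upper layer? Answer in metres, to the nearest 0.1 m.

x_cross = 2h·√((V₂+V₁)/(V₂−V₁)) → h = x_cross / (2·√((V₂+V₁)/(V₂−V₁))).
√((V₂+V₁)/(V₂−V₁)) = √((1542+929)/(1542−929)) = 2.0077.
h = 236.5 / (2·2.0077) = 58.90 m.

58.9 m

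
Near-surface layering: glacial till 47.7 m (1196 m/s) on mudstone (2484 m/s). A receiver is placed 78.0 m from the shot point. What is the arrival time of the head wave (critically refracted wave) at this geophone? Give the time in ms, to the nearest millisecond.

θ_c = arcsin(V₁/V₂) = arcsin(1196/2484) = 28.78°, cos θ_c = 0.8765.
Intercept time tᵢ = 2h cos θ_c / V₁ = 2·47.7·0.8765/1196 = 0.06991 s.
t = x/V₂ + tᵢ = 78.0/2484 + 0.06991 = 0.10131 s.

101 ms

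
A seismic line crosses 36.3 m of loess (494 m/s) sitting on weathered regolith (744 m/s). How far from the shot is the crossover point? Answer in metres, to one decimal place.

161.6 m

θ_c = arcsin(494/744) = 41.60°, so cos θ_c = 0.7478 and tᵢ = 2h cos θ_c/V₁ = 0.1099 s.
At crossover x/V₁ = x/V₂ + tᵢ ⇒ x = tᵢ/(1/V₁ − 1/V₂) = 0.10989/(2.0243e-03 − 1.3441e-03) = 161.56 m.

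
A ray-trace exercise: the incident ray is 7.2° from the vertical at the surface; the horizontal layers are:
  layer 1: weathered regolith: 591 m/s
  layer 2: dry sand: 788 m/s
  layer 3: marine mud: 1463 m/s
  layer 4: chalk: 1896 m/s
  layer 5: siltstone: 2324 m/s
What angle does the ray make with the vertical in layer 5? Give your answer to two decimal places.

Snell's law across each interface conserves sin θ / V, so sin θ_5 = V_5·sin θ₁/V₁.
sin θ_5 = 2324 × sin 7.2° / 591 = 0.4929.
θ_5 = arcsin 0.4929 = 29.53°.

29.53°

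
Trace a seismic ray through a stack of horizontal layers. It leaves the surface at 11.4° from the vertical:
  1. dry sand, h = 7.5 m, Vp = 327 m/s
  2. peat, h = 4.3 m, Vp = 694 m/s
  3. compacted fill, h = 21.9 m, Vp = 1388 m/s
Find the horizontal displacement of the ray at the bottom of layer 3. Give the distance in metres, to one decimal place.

37.3 m

Ray parameter p = sin 11.4° / 327 m/s = 6.0446e-04 s/m.
Layer 1: θ = 11.40°; offset = 7.5·tan 11.40° = 1.512 m.
Layer 2: sin θ = p·694 = 0.4195 → θ = 24.80°; offset = 4.3·tan 24.80° = 1.987 m.
Layer 3: sin θ = p·1388 = 0.8390 → θ = 57.03°; offset = 21.9·tan 57.03° = 33.766 m.
Σ offsets = 37.265 m.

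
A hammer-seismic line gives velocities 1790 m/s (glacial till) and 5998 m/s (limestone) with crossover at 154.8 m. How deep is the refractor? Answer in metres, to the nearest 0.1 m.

x_cross = 2h·√((V₂+V₁)/(V₂−V₁)) → h = x_cross / (2·√((V₂+V₁)/(V₂−V₁))).
√((V₂+V₁)/(V₂−V₁)) = √((5998+1790)/(5998−1790)) = 1.3604.
h = 154.8 / (2·1.3604) = 56.89 m.

56.9 m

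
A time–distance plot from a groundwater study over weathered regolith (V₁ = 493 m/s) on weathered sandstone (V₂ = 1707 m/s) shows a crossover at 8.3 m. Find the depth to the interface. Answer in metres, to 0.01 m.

h = (x_cross/2)·√((V₂−V₁)/(V₂+V₁)).
(V₂−V₁)/(V₂+V₁) = (1707−493)/(1707+493) = 0.5518; √ = 0.7428.
h = (8.3/2)·0.7428 = 3.08 m.

3.08 m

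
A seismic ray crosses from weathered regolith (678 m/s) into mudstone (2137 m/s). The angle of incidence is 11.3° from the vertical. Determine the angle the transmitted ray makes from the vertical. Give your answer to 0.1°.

Snell's law: sin θ₂ = (V₂/V₁)·sin θ₁ = (2137/678)·sin 11.3° = 0.6176.
θ₂ = sin⁻¹(0.6176) = 38.14° (from vertical).

38.1°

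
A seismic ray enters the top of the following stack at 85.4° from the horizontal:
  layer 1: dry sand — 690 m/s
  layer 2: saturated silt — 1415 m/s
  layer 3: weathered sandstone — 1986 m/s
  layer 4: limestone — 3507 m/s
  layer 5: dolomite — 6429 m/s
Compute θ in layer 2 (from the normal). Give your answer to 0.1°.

9.5°

From the normal: θ₁ = 90° − 85.4° = 4.6°.
Ray parameter p = sin 4.6° / 690 = 1.1623e-04 s/m.
sin θ_2 = p·V_2 = 1.1623e-04 × 1415 = 0.1645.
θ_2 = arcsin 0.1645 = 9.47°.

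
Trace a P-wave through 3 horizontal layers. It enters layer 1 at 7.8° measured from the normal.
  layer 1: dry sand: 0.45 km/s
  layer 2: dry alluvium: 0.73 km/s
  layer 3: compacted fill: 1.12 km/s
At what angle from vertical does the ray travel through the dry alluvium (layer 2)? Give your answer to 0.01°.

12.72°

Ray parameter p = sin 7.8° / 0.45 = 3.0159e-01 s/km.
sin θ_2 = p·V_2 = 3.0159e-01 × 0.73 = 0.2202.
θ_2 = arcsin 0.2202 = 12.72°.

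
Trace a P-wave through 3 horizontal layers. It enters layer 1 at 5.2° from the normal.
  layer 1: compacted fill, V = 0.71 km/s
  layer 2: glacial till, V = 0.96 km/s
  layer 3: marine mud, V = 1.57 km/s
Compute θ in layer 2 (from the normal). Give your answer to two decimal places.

Snell's law across each interface conserves sin θ / V, so sin θ_2 = V_2·sin θ₁/V₁.
sin θ_2 = 0.96 × sin 5.2° / 0.71 = 0.1225.
θ_2 = arcsin 0.1225 = 7.04°.

7.04°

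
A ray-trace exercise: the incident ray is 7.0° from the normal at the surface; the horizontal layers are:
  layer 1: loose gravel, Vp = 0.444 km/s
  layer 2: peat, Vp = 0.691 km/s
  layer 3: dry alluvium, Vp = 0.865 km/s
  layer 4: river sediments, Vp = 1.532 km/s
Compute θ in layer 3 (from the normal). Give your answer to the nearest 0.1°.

13.7°

Ray parameter p = sin 7.0° / 0.444 = 2.7448e-01 s/km.
sin θ_3 = p·V_3 = 2.7448e-01 × 0.865 = 0.2374.
θ_3 = 13.73° from the vertical.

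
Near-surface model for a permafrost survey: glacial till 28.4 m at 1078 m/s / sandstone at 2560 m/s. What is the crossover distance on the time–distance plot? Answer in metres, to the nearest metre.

89 m

x_cross = 2h·√((V₂+V₁)/(V₂−V₁)).
(V₂+V₁)/(V₂−V₁) = (2560+1078)/(2560−1078) = 2.4548; √ = 1.5668.
x_cross = 2·28.4·1.5668 = 88.99 m.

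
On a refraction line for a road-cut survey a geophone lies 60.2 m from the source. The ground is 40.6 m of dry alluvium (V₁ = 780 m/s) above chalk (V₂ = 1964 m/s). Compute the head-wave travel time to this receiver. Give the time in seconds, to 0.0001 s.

0.1262 s

θ_c = arcsin(V₁/V₂) = arcsin(780/1964) = 23.40°, cos θ_c = 0.9178.
Intercept time tᵢ = 2h cos θ_c / V₁ = 2·40.6·0.9178/780 = 0.09554 s.
t = x/V₂ + tᵢ = 60.2/1964 + 0.09554 = 0.12619 s.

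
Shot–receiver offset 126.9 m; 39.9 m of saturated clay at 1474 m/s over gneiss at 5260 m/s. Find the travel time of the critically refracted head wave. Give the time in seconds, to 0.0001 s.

0.0761 s

t = x/V₂ + 2h·√(V₂²−V₁²)/(V₁V₂).
√(V₂²−V₁²) = √(5260²−1474²) = 5049.2 m/s; delay term = 2·39.9·5049.2/(1474·5260) = 0.05197 s.
t = 126.9/5260 + 0.05197 = 0.07609 s.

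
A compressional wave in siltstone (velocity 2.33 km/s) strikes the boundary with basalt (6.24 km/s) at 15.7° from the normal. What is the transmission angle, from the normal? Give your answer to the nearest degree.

Snell's law: sin θ₂ = (V₂/V₁)·sin θ₁ = (6.24/2.33)·sin 15.7° = 0.7247.
θ₂ = sin⁻¹(0.7247) = 46.44° (from vertical).

46°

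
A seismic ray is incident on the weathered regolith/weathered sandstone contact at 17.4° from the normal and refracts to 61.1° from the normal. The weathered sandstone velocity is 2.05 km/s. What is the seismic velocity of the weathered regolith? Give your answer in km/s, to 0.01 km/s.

Snell's law: sin 17.4°/V₁ = sin 61.1°/V₂.
V₁ = V₂·sin 17.4°/sin 61.1° = 2.05 × 0.3416 = 0.70 km/s.

0.70 km/s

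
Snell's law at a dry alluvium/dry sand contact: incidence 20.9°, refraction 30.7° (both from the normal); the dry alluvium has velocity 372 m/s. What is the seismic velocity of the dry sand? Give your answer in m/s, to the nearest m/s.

532 m/s

Snell's law: sin 20.9°/V₁ = sin 30.7°/V₂.
V₂ = V₁·sin 30.7°/sin 20.9° = 372 × 1.4311 = 532.39 m/s.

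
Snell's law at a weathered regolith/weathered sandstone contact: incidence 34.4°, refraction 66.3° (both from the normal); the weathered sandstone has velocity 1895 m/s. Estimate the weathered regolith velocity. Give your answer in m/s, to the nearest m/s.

1169 m/s

sin 34.4° = 0.5650; sin 66.3° = 0.9157.
V₁ = V₂·(sin θ₁/sin θ₂) = 1895·(0.5650/0.9157) = 1169.22 m/s.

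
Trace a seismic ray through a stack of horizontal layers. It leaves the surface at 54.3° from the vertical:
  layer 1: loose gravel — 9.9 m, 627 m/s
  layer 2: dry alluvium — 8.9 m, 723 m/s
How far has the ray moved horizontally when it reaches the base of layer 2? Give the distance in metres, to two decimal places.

Ray parameter p = sin 54.3° / 627 m/s = 1.2952e-03 s/m.
Layer 1: θ = 54.30°; offset = 9.9·tan 54.30° = 13.7773 m.
Layer 2: sin θ = p·723 = 0.9364 → θ = 69.46°; offset = 8.9·tan 69.46° = 23.7524 m.
Total horizontal offset = 37.5297 m.

37.53 m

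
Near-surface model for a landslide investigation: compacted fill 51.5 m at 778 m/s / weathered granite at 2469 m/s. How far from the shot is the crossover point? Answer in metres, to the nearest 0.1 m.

x_cross = 2h·√((V₂+V₁)/(V₂−V₁)).
(V₂+V₁)/(V₂−V₁) = (2469+778)/(2469−778) = 1.9202; √ = 1.3857.
x_cross = 2·51.5·1.3857 = 142.73 m.

142.7 m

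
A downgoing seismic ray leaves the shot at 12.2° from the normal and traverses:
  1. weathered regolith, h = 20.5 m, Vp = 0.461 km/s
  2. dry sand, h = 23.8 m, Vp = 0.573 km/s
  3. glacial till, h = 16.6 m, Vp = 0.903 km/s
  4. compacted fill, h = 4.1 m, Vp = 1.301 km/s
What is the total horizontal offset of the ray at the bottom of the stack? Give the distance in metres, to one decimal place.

Apply Snell's law at each interface; in layer i the horizontal offset is hᵢ·tan θᵢ.
Layer 1: θ = 12.20°; offset = 20.5·tan 12.20° = 4.432 m.
Layer 2: sin θ = 0.573·sin 12.2°/0.461 = 0.2627, θ = 15.23°; offset = 23.8·tan 15.23° = 6.479 m.
Layer 3: sin θ = 0.903·sin 12.2°/0.461 = 0.4139, θ = 24.45°; offset = 16.6·tan 24.45° = 7.548 m.
Layer 4: sin θ = 1.301·sin 12.2°/0.461 = 0.5964, θ = 36.61°; offset = 4.1·tan 36.61° = 3.046 m.
Summing the layer offsets gives 21.506 m.

21.5 m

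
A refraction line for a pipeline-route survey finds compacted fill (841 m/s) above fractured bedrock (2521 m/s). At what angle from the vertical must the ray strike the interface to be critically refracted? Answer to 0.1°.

19.5°

Critical incidence: sin θ_c = V₁/V₂ = 841/2521 = 0.3336.
θ_c = arcsin 0.3336 = 19.49°.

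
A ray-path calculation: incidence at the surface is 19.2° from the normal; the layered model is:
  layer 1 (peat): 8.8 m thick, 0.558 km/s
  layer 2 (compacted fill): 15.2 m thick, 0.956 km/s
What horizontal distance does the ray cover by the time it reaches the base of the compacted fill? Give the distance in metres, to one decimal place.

Apply Snell's law at each interface; in layer i the horizontal offset is hᵢ·tan θᵢ.
Layer 1: θ = 19.20°; offset = 8.8·tan 19.20° = 3.064 m.
Layer 2: sin θ = 0.956·sin 19.2°/0.558 = 0.5634, θ = 34.29°; offset = 15.2·tan 34.29° = 10.366 m.
Total horizontal offset = 13.431 m.

13.4 m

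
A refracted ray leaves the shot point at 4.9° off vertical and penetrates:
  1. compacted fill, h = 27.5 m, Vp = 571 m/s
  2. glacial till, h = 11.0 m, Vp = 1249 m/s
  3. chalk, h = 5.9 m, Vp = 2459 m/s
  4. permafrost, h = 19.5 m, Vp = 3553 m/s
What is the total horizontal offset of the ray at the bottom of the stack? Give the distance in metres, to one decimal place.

19.0 m

Apply Snell's law at each interface; in layer i the horizontal offset is hᵢ·tan θᵢ.
Layer 1: θ = 4.90°; offset = 27.5·tan 4.90° = 2.358 m.
Layer 2: sin θ = 1249·sin 4.9°/571 = 0.1868, θ = 10.77°; offset = 11.0·tan 10.77° = 2.092 m.
Layer 3: sin θ = 2459·sin 4.9°/571 = 0.3678, θ = 21.58°; offset = 5.9·tan 21.58° = 2.334 m.
Layer 4: sin θ = 3553·sin 4.9°/571 = 0.5315, θ = 32.11°; offset = 19.5·tan 32.11° = 12.236 m.
Summing the layer offsets gives 19.019 m.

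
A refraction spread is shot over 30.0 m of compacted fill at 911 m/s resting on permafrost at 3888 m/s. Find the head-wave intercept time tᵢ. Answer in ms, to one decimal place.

θ_c = arcsin(V₁/V₂) = arcsin(911/3888) = 13.55°; cos θ_c = 0.9722.
tᵢ = 2h·cos θ_c / V₁ = 2·30.0·0.9722 / 911 = 0.06403 s.

64.0 ms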